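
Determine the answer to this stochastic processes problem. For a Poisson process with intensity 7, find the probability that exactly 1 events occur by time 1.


P(N(t)=k) = (lambda*t)^k * exp(-lambda*t) / k!
lambda*t = 7
= 7^1 * exp(-7) / 1!
= 7 * 9.1188e-04 / 1
= 0.0064

0.0064


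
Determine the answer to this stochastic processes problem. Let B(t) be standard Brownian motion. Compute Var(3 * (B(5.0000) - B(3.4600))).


Var(alpha*(B(t)-B(s))) = alpha^2 * (t-s)
= 3^2 * (5.0000 - 3.4600)
= 9 * 1.5400
= 13.8600

13.8600


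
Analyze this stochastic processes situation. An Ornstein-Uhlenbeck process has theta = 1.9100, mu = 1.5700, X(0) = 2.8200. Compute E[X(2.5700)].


E[X(t)] = mu + (X(0) - mu)*exp(-theta*t)
= 1.5700 + (2.8200 - 1.5700)*exp(-1.9100*2.5700)
= 1.5700 + 1.2500 * 0.0074
= 1.5792

1.5792


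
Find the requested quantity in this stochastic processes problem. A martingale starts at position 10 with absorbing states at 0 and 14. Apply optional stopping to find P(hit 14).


By optional stopping theorem: E(M at tau) = M(0) = 10
P(hit 14)*14 + P(hit 0)*0 = 10
P(hit 14) = (10 - 0)/(14 - 0) = 5/7 = 0.7143

0.7143


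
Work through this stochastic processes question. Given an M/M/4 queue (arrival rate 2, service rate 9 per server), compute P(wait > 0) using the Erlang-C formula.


a = lambda/mu = 0.2222
rho = a/c = 0.0556
Erlang-C formula applied:
C(c,a) = 8.6149e-05

8.6149e-05


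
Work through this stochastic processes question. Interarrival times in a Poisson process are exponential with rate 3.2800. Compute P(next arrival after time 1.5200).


P(X > t) = exp(-lambda * t)
= exp(-3.2800 * 1.5200)
= exp(-4.9856) = 0.0068

0.0068


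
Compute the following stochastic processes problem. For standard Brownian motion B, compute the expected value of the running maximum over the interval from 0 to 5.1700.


E(max B(s)) = sqrt(2t/pi)
= sqrt(2*5.1700/pi)
= sqrt(3.2913)
= 1.8142

1.8142


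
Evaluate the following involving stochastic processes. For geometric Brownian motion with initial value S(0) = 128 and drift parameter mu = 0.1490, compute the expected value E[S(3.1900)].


E[S(t)] = S(0) * exp(mu * t)
= 128 * exp(0.1490 * 3.1900)
= 128 * 1.6085
= 205.8896

205.8896


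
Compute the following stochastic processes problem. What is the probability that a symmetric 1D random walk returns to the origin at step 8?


P(S(8) = 0) = C(8,4) / 4^4
= 70 / 256
= 0.2734

0.2734


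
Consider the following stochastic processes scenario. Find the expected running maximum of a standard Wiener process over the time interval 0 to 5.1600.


E(max B(s)) = sqrt(2t/pi)
= sqrt(2*5.1600/pi)
= sqrt(3.2850)
= 1.8124

1.8124


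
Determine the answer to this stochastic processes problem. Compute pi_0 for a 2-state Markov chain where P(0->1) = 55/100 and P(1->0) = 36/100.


Stationary distribution: pi_0 = p10/(p01+p10), pi_1 = p01/(p01+p10)
p01 = 0.5500, p10 = 0.3600
pi_0 = 0.3956

0.3956


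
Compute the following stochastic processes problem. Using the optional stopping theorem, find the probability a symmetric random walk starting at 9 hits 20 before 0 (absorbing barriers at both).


By optional stopping theorem: E(M at tau) = M(0) = 9
P(hit 20)*20 + P(hit 0)*0 = 9
P(hit 20) = (9 - 0)/(20 - 0) = 9/20 = 0.4500

0.4500


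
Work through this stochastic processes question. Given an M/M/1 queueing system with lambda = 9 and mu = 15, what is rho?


rho = lambda/mu
= 9/15
= 0.6000

0.6000


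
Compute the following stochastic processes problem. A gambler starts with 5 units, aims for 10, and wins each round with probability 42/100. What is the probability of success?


Gambler's ruin formula:
r = q/p = 0.5800/0.4200 = 1.3810
P(win) = (1 - r^i)/(1 - r^N)
= (1 - 1.3810^5)/(1 - 1.3810^10)
= 0.1661

0.1661


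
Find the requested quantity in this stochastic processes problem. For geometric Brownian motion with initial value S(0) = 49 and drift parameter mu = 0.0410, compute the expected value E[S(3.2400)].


E[S(t)] = S(0) * exp(mu * t)
= 49 * exp(0.0410 * 3.2400)
= 49 * 1.1421
= 55.9613

55.9613


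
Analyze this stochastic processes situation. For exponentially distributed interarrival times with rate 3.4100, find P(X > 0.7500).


P(X > t) = exp(-lambda * t)
= exp(-3.4100 * 0.7500)
= exp(-2.5575) = 0.0775

0.0775


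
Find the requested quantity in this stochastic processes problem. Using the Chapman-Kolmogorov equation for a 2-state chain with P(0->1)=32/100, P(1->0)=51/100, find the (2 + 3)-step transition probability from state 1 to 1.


P^5 = P^2 * P^3
Computing via matrix multiplication of the transition matrix.
Entry (1,1) of P^5 = 0.3856

0.3856


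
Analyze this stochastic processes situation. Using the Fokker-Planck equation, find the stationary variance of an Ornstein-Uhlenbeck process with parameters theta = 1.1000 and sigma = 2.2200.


Stationary variance = sigma^2 / (2*theta)
= 2.2200^2 / (2*1.1000)
= 4.9284 / 2.2000
= 2.2402

2.2402


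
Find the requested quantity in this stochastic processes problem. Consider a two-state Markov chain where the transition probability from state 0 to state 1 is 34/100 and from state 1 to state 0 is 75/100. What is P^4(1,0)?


Computing P^4 by matrix multiplication.
P = [[0.6600, 0.3400], [0.7500, 0.2500]]
After raising P to the power 4:
P^4(1,0) = 0.6880

0.6880


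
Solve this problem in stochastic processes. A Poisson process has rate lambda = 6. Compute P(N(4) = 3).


P(N(t)=k) = (lambda*t)^k * exp(-lambda*t) / k!
lambda*t = 24
= 24^3 * exp(-24) / 3!
= 13824 * 3.7751e-11 / 6
= 8.6979e-08

8.6979e-08


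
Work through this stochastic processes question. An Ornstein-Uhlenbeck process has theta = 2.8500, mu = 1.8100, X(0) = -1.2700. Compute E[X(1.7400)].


E[X(t)] = mu + (X(0) - mu)*exp(-theta*t)
= 1.8100 + (-1.2700 - 1.8100)*exp(-2.8500*1.7400)
= 1.8100 + -3.0800 * 0.0070
= 1.7884

1.7884


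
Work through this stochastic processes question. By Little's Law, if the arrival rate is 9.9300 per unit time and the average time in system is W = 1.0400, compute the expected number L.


Little's Law: L = lambda * W
= 9.9300 * 1.0400
= 10.3272

10.3272


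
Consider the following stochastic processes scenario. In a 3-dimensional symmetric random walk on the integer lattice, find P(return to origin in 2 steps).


P(return in 2 steps) = P(reverse first step) = 1/(2d)
= 1/6
= 0.1667

0.1667


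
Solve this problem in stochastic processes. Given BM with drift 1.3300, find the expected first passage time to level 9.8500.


Expected first passage time = a/mu
= 9.8500/1.3300
= 7.4060

7.4060


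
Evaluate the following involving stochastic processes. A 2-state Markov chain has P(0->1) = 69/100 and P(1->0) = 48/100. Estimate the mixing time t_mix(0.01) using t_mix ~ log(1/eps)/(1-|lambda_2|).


lambda_2 = |1 - p01 - p10| = |1 - 0.6900 - 0.4800| = 0.1700
t_mix ~ log(1/eps)/(1 - |lambda_2|)
= log(100)/(1 - 0.1700) = 4.6052/0.8300
= 5.5484

5.5484


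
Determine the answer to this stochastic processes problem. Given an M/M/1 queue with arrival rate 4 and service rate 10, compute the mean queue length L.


rho = 4/10 = 0.4000
L = rho/(1-rho)
= 0.4000/0.6000
= 0.6667

0.6667


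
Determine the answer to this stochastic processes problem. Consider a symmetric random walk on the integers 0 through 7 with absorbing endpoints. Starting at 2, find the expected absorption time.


For symmetric RW on 0,...,N with absorbing barriers, E(i) = i*(N-i)
E(2) = 2 * 5 = 10

10


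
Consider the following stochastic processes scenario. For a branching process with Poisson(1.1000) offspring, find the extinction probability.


Since mu = 1.1000 > 1, extinction prob q < 1.
Solve s = exp(mu*(s-1)) iteratively.
q = 0.8239

0.8239


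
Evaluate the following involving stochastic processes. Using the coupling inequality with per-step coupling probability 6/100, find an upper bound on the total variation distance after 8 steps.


TV distance bound <= (1-delta)^n
= (1 - 0.0600)^8
= 0.9400^8
= 0.6096

0.6096


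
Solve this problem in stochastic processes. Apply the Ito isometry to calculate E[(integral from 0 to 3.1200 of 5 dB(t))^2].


By Ito isometry: E[(int f dB)^2] = int f^2 dt
= 5^2 * 3.1200
= 25 * 3.1200 = 78.0000

78.0000


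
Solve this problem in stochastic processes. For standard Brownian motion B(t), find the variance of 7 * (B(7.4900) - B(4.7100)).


Var(alpha*(B(t)-B(s))) = alpha^2 * (t-s)
= 7^2 * (7.4900 - 4.7100)
= 49 * 2.7800
= 136.2200

136.2200


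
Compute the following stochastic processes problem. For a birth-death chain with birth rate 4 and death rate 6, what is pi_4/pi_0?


For birth-death process, pi_n/pi_0 = (lambda/mu)^n
= (4/6)^4
= 0.1975

0.1975


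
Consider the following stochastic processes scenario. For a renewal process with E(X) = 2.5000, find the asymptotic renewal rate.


Long-run renewal rate = 1/E(X)
= 1/2.5000
= 0.4000

0.4000


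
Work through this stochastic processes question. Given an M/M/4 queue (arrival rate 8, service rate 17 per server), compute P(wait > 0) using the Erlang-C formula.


a = lambda/mu = 0.4706
rho = a/c = 0.1176
Erlang-C formula applied:
C(c,a) = 0.0014

0.0014


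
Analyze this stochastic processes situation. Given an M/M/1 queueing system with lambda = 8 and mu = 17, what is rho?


rho = lambda/mu
= 8/17
= 0.4706

0.4706


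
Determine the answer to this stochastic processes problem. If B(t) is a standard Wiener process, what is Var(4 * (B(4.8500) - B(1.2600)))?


Var(alpha*(B(t)-B(s))) = alpha^2 * (t-s)
= 4^2 * (4.8500 - 1.2600)
= 16 * 3.5900
= 57.4400

57.4400


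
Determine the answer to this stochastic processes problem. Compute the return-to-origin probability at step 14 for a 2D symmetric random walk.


P = C(14,7)^2 / 4^14
= 3432^2 / 268435456
= 11778624 / 268435456
= 0.0439

0.0439


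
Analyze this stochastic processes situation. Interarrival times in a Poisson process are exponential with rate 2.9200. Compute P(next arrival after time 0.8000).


P(X > t) = exp(-lambda * t)
= exp(-2.9200 * 0.8000)
= exp(-2.3360) = 0.0967

0.0967


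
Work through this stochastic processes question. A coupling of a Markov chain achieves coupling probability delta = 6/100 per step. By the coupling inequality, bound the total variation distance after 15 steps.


TV distance bound <= (1-delta)^n
= (1 - 0.0600)^15
= 0.9400^15
= 0.3953

0.3953


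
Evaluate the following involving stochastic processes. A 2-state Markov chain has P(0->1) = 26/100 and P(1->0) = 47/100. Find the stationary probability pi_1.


Stationary distribution: pi_0 = p10/(p01+p10), pi_1 = p01/(p01+p10)
p01 = 0.2600, p10 = 0.4700
pi_1 = 0.3562

0.3562


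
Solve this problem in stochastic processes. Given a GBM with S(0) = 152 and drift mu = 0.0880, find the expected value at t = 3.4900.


E[S(t)] = S(0) * exp(mu * t)
= 152 * exp(0.0880 * 3.4900)
= 152 * 1.3595
= 206.6446

206.6446


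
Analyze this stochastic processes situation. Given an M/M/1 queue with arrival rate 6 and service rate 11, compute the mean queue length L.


rho = 6/11 = 0.5455
L = rho/(1-rho)
= 0.5455/0.4545
= 1.2000

1.2000


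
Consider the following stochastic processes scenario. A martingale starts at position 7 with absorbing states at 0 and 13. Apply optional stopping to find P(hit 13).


By optional stopping theorem: E(M at tau) = M(0) = 7
P(hit 13)*13 + P(hit 0)*0 = 7
P(hit 13) = (7 - 0)/(13 - 0) = 7/13 = 0.5385

0.5385


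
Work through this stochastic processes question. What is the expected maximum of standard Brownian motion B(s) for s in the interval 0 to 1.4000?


E(max B(s)) = sqrt(2t/pi)
= sqrt(2*1.4000/pi)
= sqrt(0.8913)
= 0.9441

0.9441


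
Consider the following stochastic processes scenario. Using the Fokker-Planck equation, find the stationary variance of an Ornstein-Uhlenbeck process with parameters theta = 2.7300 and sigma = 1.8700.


Stationary variance = sigma^2 / (2*theta)
= 1.8700^2 / (2*2.7300)
= 3.4969 / 5.4600
= 0.6405

0.6405


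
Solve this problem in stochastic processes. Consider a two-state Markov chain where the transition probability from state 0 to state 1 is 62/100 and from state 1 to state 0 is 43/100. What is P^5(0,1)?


Computing P^5 by matrix multiplication.
P = [[0.3800, 0.6200], [0.4300, 0.5700]]
After raising P to the power 5:
P^5(0,1) = 0.5905

0.5905


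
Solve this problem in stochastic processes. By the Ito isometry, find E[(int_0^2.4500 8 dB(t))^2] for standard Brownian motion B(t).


By Ito isometry: E[(int f dB)^2] = int f^2 dt
= 8^2 * 2.4500
= 64 * 2.4500 = 156.8000

156.8000


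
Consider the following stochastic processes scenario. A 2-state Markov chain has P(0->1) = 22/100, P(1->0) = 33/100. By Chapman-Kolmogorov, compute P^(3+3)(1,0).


P^6 = P^3 * P^3
Computing via matrix multiplication of the transition matrix.
Entry (1,0) of P^6 = 0.5950

0.5950


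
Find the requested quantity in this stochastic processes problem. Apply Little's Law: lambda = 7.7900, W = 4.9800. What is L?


Little's Law: L = lambda * W
= 7.7900 * 4.9800
= 38.7942

38.7942


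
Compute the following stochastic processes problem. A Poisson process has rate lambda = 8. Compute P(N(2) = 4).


P(N(t)=k) = (lambda*t)^k * exp(-lambda*t) / k!
lambda*t = 16
= 16^4 * exp(-16) / 4!
= 65536 * 1.1254e-07 / 24
= 3.0730e-04

3.0730e-04


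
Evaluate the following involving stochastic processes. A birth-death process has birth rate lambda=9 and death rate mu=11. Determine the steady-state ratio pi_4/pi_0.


For birth-death process, pi_n/pi_0 = (lambda/mu)^n
= (9/11)^4
= 0.4481

0.4481


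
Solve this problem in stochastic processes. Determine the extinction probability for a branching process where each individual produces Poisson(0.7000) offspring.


Since mu = 0.7000 <= 1, extinction probability = 1.

1.0000


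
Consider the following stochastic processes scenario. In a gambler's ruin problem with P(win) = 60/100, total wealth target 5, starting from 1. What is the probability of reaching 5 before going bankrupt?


Gambler's ruin formula:
r = q/p = 0.4000/0.6000 = 0.6667
P(win) = (1 - r^i)/(1 - r^N)
= (1 - 0.6667^1)/(1 - 0.6667^5)
= 0.3839

0.3839


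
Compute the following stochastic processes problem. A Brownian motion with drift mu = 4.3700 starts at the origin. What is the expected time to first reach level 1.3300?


Expected first passage time = a/mu
= 1.3300/4.3700
= 0.3043

0.3043


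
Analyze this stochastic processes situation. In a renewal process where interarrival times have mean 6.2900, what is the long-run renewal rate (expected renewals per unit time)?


Long-run renewal rate = 1/E(X)
= 1/6.2900
= 0.1590

0.1590


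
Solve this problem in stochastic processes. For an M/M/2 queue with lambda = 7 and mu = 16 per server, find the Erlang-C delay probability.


a = lambda/mu = 0.4375
rho = a/c = 0.2188
Erlang-C formula applied:
C(c,a) = 0.0785

0.0785


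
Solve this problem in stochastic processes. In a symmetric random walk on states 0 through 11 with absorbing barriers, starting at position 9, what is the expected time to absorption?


For symmetric RW on 0,...,N with absorbing barriers, E(i) = i*(N-i)
E(9) = 9 * 2 = 18

18


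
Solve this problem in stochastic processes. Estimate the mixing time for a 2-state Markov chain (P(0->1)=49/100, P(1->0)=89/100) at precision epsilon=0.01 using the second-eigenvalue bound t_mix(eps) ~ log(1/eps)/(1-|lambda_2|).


lambda_2 = |1 - p01 - p10| = |1 - 0.4900 - 0.8900| = 0.3800
t_mix ~ log(1/eps)/(1 - |lambda_2|)
= log(100)/(1 - 0.3800) = 4.6052/0.6200
= 7.4277

7.4277


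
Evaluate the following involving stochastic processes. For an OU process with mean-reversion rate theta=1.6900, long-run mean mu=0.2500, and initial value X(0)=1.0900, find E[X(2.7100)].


E[X(t)] = mu + (X(0) - mu)*exp(-theta*t)
= 0.2500 + (1.0900 - 0.2500)*exp(-1.6900*2.7100)
= 0.2500 + 0.8400 * 0.0103
= 0.2586

0.2586


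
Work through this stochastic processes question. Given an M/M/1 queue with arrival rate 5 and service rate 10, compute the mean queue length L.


rho = 5/10 = 0.5000
L = rho/(1-rho)
= 0.5000/0.5000
= 1.0000

1.0000


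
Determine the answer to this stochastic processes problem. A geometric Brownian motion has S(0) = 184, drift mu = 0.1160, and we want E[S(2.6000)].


E[S(t)] = S(0) * exp(mu * t)
= 184 * exp(0.1160 * 2.6000)
= 184 * 1.3520
= 248.7717

248.7717


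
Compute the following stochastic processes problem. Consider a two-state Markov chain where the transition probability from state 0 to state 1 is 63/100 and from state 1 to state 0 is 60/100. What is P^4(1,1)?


Computing P^4 by matrix multiplication.
P = [[0.3700, 0.6300], [0.6000, 0.4000]]
After raising P to the power 4:
P^4(1,1) = 0.5136

0.5136


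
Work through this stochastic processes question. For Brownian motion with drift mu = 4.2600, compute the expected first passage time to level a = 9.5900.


Expected first passage time = a/mu
= 9.5900/4.2600
= 2.2512

2.2512


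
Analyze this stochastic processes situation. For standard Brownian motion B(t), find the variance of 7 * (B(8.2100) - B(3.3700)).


Var(alpha*(B(t)-B(s))) = alpha^2 * (t-s)
= 7^2 * (8.2100 - 3.3700)
= 49 * 4.8400
= 237.1600

237.1600


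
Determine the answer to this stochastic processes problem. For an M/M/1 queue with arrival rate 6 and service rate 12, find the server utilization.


rho = lambda/mu
= 6/12
= 0.5000

0.5000


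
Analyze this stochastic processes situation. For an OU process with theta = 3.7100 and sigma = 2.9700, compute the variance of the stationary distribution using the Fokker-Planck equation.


Stationary variance = sigma^2 / (2*theta)
= 2.9700^2 / (2*3.7100)
= 8.8209 / 7.4200
= 1.1888

1.1888


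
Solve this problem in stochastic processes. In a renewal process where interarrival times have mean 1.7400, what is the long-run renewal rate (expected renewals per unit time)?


Long-run renewal rate = 1/E(X)
= 1/1.7400
= 0.5747

0.5747


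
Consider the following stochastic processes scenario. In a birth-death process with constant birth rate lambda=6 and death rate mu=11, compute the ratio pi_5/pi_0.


For birth-death process, pi_n/pi_0 = (lambda/mu)^n
= (6/11)^5
= 0.0483

0.0483


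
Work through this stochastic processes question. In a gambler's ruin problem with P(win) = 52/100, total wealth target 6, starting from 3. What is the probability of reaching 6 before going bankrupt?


Gambler's ruin formula:
r = q/p = 0.4800/0.5200 = 0.9231
P(win) = (1 - r^i)/(1 - r^N)
= (1 - 0.9231^3)/(1 - 0.9231^6)
= 0.5597

0.5597


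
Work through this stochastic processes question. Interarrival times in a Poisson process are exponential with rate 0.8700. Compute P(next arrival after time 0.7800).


P(X > t) = exp(-lambda * t)
= exp(-0.8700 * 0.7800)
= exp(-0.6786) = 0.5073

0.5073


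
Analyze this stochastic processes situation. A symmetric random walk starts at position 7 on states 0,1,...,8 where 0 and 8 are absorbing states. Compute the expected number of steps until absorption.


For symmetric RW on 0,...,N with absorbing barriers, E(i) = i*(N-i)
E(7) = 7 * 1 = 7

7


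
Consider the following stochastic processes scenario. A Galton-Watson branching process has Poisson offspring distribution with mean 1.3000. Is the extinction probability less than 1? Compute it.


Since mu = 1.3000 > 1, extinction prob q < 1.
Solve s = exp(mu*(s-1)) iteratively.
q = 0.5770

0.5770


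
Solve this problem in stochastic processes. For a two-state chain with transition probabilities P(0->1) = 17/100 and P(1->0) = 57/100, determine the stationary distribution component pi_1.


Stationary distribution: pi_0 = p10/(p01+p10), pi_1 = p01/(p01+p10)
p01 = 0.1700, p10 = 0.5700
pi_1 = 0.2297

0.2297


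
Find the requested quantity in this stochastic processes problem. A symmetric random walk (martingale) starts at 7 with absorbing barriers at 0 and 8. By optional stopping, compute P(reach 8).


By optional stopping theorem: E(M at tau) = M(0) = 7
P(hit 8)*8 + P(hit 0)*0 = 7
P(hit 8) = (7 - 0)/(8 - 0) = 7/8 = 0.8750

0.8750


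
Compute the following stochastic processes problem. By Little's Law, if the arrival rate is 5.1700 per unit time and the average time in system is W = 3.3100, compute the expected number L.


Little's Law: L = lambda * W
= 5.1700 * 3.3100
= 17.1127

17.1127


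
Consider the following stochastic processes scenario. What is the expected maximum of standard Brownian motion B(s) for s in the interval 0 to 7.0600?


E(max B(s)) = sqrt(2t/pi)
= sqrt(2*7.0600/pi)
= sqrt(4.4945)
= 2.1200

2.1200


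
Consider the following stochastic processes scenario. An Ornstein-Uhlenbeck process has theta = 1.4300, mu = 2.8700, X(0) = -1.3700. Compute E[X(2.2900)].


E[X(t)] = mu + (X(0) - mu)*exp(-theta*t)
= 2.8700 + (-1.3700 - 2.8700)*exp(-1.4300*2.2900)
= 2.8700 + -4.2400 * 0.0378
= 2.7096

2.7096


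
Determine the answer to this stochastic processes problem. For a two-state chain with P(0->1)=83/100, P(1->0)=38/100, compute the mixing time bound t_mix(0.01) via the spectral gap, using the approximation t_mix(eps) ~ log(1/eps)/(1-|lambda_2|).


lambda_2 = |1 - p01 - p10| = |1 - 0.8300 - 0.3800| = 0.2100
t_mix ~ log(1/eps)/(1 - |lambda_2|)
= log(100)/(1 - 0.2100) = 4.6052/0.7900
= 5.8293

5.8293


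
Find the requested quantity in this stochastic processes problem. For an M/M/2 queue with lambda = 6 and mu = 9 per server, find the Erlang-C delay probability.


a = lambda/mu = 0.6667
rho = a/c = 0.3333
Erlang-C formula applied:
C(c,a) = 0.1667

0.1667


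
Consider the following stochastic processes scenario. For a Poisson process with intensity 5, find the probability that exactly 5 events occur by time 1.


P(N(t)=k) = (lambda*t)^k * exp(-lambda*t) / k!
lambda*t = 5
= 5^5 * exp(-5) / 5!
= 3125 * 0.0067 / 120
= 0.1755

0.1755


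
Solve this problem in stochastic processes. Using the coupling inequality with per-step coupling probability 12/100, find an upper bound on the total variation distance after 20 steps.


TV distance bound <= (1-delta)^n
= (1 - 0.1200)^20
= 0.8800^20
= 0.0776

0.0776


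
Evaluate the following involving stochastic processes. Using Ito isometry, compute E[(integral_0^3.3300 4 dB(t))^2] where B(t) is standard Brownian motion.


By Ito isometry: E[(int f dB)^2] = int f^2 dt
= 4^2 * 3.3300
= 16 * 3.3300 = 53.2800

53.2800


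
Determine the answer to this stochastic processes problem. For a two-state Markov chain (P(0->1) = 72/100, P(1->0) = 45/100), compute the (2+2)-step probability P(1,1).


P^4 = P^2 * P^2
Computing via matrix multiplication of the transition matrix.
Entry (1,1) of P^4 = 0.6157

0.6157


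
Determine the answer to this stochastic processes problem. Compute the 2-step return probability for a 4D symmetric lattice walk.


P(return in 2 steps) = P(reverse first step) = 1/(2d)
= 1/8
= 0.1250

0.1250


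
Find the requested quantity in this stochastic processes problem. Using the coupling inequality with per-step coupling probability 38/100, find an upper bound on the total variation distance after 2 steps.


TV distance bound <= (1-delta)^n
= (1 - 0.3800)^2
= 0.6200^2
= 0.3844

0.3844


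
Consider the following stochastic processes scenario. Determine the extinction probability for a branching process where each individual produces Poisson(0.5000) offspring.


Since mu = 0.5000 <= 1, extinction probability = 1.

1.0000


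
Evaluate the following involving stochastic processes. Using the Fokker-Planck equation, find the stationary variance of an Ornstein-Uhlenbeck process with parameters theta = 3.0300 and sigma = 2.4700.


Stationary variance = sigma^2 / (2*theta)
= 2.4700^2 / (2*3.0300)
= 6.1009 / 6.0600
= 1.0067

1.0067


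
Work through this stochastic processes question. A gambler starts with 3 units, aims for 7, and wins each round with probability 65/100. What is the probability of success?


Gambler's ruin formula:
r = q/p = 0.3500/0.6500 = 0.5385
P(win) = (1 - r^i)/(1 - r^N)
= (1 - 0.5385^3)/(1 - 0.5385^7)
= 0.8551

0.8551


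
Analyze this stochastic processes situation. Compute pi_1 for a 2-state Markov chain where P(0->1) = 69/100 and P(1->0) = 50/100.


Stationary distribution: pi_0 = p10/(p01+p10), pi_1 = p01/(p01+p10)
p01 = 0.6900, p10 = 0.5000
pi_1 = 0.5798

0.5798


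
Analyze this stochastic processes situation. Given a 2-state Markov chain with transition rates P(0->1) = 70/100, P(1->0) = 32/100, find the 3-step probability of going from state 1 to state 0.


Computing P^3 by matrix multiplication.
P = [[0.3000, 0.7000], [0.3200, 0.6800]]
After raising P to the power 3:
P^3(1,0) = 0.3137

0.3137


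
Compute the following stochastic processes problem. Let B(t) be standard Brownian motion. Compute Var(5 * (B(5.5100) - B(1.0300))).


Var(alpha*(B(t)-B(s))) = alpha^2 * (t-s)
= 5^2 * (5.5100 - 1.0300)
= 25 * 4.4800
= 112.0000

112.0000


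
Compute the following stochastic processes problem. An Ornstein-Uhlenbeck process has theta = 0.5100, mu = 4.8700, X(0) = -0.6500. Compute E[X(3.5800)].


E[X(t)] = mu + (X(0) - mu)*exp(-theta*t)
= 4.8700 + (-0.6500 - 4.8700)*exp(-0.5100*3.5800)
= 4.8700 + -5.5200 * 0.1611
= 3.9808

3.9808


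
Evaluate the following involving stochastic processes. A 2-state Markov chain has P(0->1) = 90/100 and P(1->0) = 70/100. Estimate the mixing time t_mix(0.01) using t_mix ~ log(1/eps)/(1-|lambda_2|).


lambda_2 = |1 - p01 - p10| = |1 - 0.9000 - 0.7000| = 0.6000
t_mix ~ log(1/eps)/(1 - |lambda_2|)
= log(100)/(1 - 0.6000) = 4.6052/0.4000
= 11.5129

11.5129


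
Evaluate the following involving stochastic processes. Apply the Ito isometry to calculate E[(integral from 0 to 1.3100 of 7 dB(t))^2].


By Ito isometry: E[(int f dB)^2] = int f^2 dt
= 7^2 * 1.3100
= 49 * 1.3100 = 64.1900

64.1900


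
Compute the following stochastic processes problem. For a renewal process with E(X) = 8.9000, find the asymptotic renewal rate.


Long-run renewal rate = 1/E(X)
= 1/8.9000
= 0.1124

0.1124


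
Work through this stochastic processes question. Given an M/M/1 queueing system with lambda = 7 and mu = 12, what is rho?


rho = lambda/mu
= 7/12
= 0.5833

0.5833


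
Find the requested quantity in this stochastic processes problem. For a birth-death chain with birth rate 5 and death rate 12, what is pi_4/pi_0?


For birth-death process, pi_n/pi_0 = (lambda/mu)^n
= (5/12)^4
= 0.0301

0.0301


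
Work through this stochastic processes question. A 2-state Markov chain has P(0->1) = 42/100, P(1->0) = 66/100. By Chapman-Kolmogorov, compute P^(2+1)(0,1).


P^3 = P^2 * P^1
Computing via matrix multiplication of the transition matrix.
Entry (0,1) of P^3 = 0.3891

0.3891


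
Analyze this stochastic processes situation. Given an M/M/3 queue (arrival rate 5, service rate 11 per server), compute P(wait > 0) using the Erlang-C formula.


a = lambda/mu = 0.4545
rho = a/c = 0.1515
Erlang-C formula applied:
C(c,a) = 0.0117

0.0117


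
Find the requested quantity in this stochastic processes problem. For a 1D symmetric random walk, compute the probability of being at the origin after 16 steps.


P(S(16) = 0) = C(16,8) / 4^8
= 12870 / 65536
= 0.1964

0.1964


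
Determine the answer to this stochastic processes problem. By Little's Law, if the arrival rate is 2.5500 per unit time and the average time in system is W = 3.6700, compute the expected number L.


Little's Law: L = lambda * W
= 2.5500 * 3.6700
= 9.3585

9.3585


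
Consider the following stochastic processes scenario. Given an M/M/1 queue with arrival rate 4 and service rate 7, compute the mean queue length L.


rho = 4/7 = 0.5714
L = rho/(1-rho)
= 0.5714/0.4286
= 1.3333

1.3333


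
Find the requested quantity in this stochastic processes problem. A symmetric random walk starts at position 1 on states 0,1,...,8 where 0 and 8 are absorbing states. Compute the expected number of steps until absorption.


For symmetric RW on 0,...,N with absorbing barriers, E(i) = i*(N-i)
E(1) = 1 * 7 = 7

7


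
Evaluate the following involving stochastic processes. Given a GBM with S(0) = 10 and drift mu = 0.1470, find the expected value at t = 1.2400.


E[S(t)] = S(0) * exp(mu * t)
= 10 * exp(0.1470 * 1.2400)
= 10 * 1.2000
= 11.9995

11.9995


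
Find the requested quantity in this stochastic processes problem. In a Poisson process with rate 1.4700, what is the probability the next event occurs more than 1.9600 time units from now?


P(X > t) = exp(-lambda * t)
= exp(-1.4700 * 1.9600)
= exp(-2.8812) = 0.0561

0.0561


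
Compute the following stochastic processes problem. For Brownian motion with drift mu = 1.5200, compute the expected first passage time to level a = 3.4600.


Expected first passage time = a/mu
= 3.4600/1.5200
= 2.2763

2.2763


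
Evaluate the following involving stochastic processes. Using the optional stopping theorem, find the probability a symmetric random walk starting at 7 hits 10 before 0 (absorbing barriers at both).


By optional stopping theorem: E(M at tau) = M(0) = 7
P(hit 10)*10 + P(hit 0)*0 = 7
P(hit 10) = (7 - 0)/(10 - 0) = 7/10 = 0.7000

0.7000


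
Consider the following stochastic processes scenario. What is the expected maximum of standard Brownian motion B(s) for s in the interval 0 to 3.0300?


E(max B(s)) = sqrt(2t/pi)
= sqrt(2*3.0300/pi)
= sqrt(1.9290)
= 1.3889

1.3889


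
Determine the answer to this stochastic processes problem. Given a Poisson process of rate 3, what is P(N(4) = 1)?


P(N(t)=k) = (lambda*t)^k * exp(-lambda*t) / k!
lambda*t = 12
= 12^1 * exp(-12) / 1!
= 12 * 6.1442e-06 / 1
= 7.3731e-05

7.3731e-05


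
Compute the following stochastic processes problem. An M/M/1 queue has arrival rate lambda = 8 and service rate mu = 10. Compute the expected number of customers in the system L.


rho = 8/10 = 0.8000
L = rho/(1-rho)
= 0.8000/0.2000
= 4.0000

4.0000


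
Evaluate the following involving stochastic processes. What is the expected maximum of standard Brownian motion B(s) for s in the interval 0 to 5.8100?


E(max B(s)) = sqrt(2t/pi)
= sqrt(2*5.8100/pi)
= sqrt(3.6988)
= 1.9232

1.9232


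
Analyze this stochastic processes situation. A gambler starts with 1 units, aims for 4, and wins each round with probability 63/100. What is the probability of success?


Gambler's ruin formula:
r = q/p = 0.3700/0.6300 = 0.5873
P(win) = (1 - r^i)/(1 - r^N)
= (1 - 0.5873^1)/(1 - 0.5873^4)
= 0.4684

0.4684


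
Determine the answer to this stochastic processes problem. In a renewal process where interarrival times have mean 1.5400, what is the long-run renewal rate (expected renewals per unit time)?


Long-run renewal rate = 1/E(X)
= 1/1.5400
= 0.6494

0.6494


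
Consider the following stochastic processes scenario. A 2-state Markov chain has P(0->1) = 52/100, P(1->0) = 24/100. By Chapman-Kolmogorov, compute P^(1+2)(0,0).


P^3 = P^1 * P^2
Computing via matrix multiplication of the transition matrix.
Entry (0,0) of P^3 = 0.3252

0.3252


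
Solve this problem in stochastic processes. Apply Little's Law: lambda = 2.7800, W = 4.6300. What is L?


Little's Law: L = lambda * W
= 2.7800 * 4.6300
= 12.8714

12.8714


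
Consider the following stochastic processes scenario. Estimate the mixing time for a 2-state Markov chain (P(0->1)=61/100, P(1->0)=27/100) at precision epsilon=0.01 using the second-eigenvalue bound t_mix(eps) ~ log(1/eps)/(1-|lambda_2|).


lambda_2 = |1 - p01 - p10| = |1 - 0.6100 - 0.2700| = 0.1200
t_mix ~ log(1/eps)/(1 - |lambda_2|)
= log(100)/(1 - 0.1200) = 4.6052/0.8800
= 5.2331

5.2331


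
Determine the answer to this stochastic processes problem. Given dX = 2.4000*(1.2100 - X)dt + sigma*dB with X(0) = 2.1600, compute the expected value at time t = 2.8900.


E[X(t)] = mu + (X(0) - mu)*exp(-theta*t)
= 1.2100 + (2.1600 - 1.2100)*exp(-2.4000*2.8900)
= 1.2100 + 0.9500 * 9.7215e-04
= 1.2109

1.2109


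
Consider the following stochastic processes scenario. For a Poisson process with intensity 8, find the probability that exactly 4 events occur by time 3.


P(N(t)=k) = (lambda*t)^k * exp(-lambda*t) / k!
lambda*t = 24
= 24^4 * exp(-24) / 4!
= 331776 * 3.7751e-11 / 24
= 5.2187e-07

5.2187e-07


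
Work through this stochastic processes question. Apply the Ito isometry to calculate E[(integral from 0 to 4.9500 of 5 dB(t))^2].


By Ito isometry: E[(int f dB)^2] = int f^2 dt
= 5^2 * 4.9500
= 25 * 4.9500 = 123.7500

123.7500


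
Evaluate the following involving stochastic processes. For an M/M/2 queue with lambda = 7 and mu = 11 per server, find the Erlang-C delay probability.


a = lambda/mu = 0.6364
rho = a/c = 0.3182
Erlang-C formula applied:
C(c,a) = 0.1536

0.1536


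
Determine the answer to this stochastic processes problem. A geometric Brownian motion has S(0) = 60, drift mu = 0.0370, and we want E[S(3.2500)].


E[S(t)] = S(0) * exp(mu * t)
= 60 * exp(0.0370 * 3.2500)
= 60 * 1.1278
= 67.6667

67.6667


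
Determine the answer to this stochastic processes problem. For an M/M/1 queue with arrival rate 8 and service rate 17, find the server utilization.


rho = lambda/mu
= 8/17
= 0.4706

0.4706


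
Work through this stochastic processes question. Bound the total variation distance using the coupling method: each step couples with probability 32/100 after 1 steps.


TV distance bound <= (1-delta)^n
= (1 - 0.3200)^1
= 0.6800^1
= 0.6800

0.6800


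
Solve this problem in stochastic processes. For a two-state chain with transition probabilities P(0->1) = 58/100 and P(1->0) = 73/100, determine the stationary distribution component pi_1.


Stationary distribution: pi_0 = p10/(p01+p10), pi_1 = p01/(p01+p10)
p01 = 0.5800, p10 = 0.7300
pi_1 = 0.4427

0.4427


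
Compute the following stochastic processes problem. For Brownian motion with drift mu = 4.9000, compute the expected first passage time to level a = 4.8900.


Expected first passage time = a/mu
= 4.8900/4.9000
= 0.9980

0.9980


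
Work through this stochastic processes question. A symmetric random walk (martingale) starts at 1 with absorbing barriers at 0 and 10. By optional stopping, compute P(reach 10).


By optional stopping theorem: E(M at tau) = M(0) = 1
P(hit 10)*10 + P(hit 0)*0 = 1
P(hit 10) = (1 - 0)/(10 - 0) = 1/10 = 0.1000

0.1000


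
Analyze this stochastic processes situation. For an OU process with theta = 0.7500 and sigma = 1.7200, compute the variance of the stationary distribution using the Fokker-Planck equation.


Stationary variance = sigma^2 / (2*theta)
= 1.7200^2 / (2*0.7500)
= 2.9584 / 1.5000
= 1.9723

1.9723


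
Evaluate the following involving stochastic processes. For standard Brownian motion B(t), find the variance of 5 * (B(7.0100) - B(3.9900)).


Var(alpha*(B(t)-B(s))) = alpha^2 * (t-s)
= 5^2 * (7.0100 - 3.9900)
= 25 * 3.0200
= 75.5000

75.5000


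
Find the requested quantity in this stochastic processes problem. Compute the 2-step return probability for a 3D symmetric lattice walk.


P(return in 2 steps) = P(reverse first step) = 1/(2d)
= 1/6
= 0.1667

0.1667


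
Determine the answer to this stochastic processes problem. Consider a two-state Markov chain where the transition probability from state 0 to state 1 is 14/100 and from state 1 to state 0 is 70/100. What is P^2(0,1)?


Computing P^2 by matrix multiplication.
P = [[0.8600, 0.1400], [0.7000, 0.3000]]
After raising P to the power 2:
P^2(0,1) = 0.1624

0.1624


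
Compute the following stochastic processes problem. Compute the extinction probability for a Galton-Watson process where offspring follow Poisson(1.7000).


Since mu = 1.7000 > 1, extinction prob q < 1.
Solve s = exp(mu*(s-1)) iteratively.
q = 0.3088

0.3088


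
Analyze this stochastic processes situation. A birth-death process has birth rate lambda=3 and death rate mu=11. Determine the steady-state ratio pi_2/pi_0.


For birth-death process, pi_n/pi_0 = (lambda/mu)^n
= (3/11)^2
= 0.0744

0.0744


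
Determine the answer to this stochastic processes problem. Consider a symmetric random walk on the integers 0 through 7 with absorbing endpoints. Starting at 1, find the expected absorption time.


For symmetric RW on 0,...,N with absorbing barriers, E(i) = i*(N-i)
E(1) = 1 * 6 = 6

6


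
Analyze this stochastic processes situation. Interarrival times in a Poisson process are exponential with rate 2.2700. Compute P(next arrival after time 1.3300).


P(X > t) = exp(-lambda * t)
= exp(-2.2700 * 1.3300)
= exp(-3.0191) = 0.0488

0.0488


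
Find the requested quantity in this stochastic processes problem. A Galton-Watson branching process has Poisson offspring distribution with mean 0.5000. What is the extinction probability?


Since mu = 0.5000 <= 1, extinction probability = 1.

1.0000


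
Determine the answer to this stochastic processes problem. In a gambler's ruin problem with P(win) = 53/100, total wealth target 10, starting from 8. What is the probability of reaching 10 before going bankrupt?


Gambler's ruin formula:
r = q/p = 0.4700/0.5300 = 0.8868
P(win) = (1 - r^i)/(1 - r^N)
= (1 - 0.8868^8)/(1 - 0.8868^10)
= 0.8832

0.8832


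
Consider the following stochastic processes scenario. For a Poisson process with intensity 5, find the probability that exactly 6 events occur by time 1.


P(N(t)=k) = (lambda*t)^k * exp(-lambda*t) / k!
lambda*t = 5
= 5^6 * exp(-5) / 6!
= 15625 * 0.0067 / 720
= 0.1462

0.1462


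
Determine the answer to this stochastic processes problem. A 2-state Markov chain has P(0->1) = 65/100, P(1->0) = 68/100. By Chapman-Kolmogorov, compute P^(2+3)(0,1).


P^5 = P^2 * P^3
Computing via matrix multiplication of the transition matrix.
Entry (0,1) of P^5 = 0.4906

0.4906


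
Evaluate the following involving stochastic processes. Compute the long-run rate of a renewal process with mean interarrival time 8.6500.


Long-run renewal rate = 1/E(X)
= 1/8.6500
= 0.1156

0.1156


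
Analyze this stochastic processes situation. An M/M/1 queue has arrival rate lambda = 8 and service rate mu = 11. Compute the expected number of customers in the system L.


rho = 8/11 = 0.7273
L = rho/(1-rho)
= 0.7273/0.2727
= 2.6667

2.6667


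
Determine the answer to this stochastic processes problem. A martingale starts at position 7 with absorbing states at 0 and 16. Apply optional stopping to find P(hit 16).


By optional stopping theorem: E(M at tau) = M(0) = 7
P(hit 16)*16 + P(hit 0)*0 = 7
P(hit 16) = (7 - 0)/(16 - 0) = 7/16 = 0.4375

0.4375


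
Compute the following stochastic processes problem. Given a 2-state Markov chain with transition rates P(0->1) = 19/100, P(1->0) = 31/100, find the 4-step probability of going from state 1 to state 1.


Computing P^4 by matrix multiplication.
P = [[0.8100, 0.1900], [0.3100, 0.6900]]
After raising P to the power 4:
P^4(1,1) = 0.4187

0.4187


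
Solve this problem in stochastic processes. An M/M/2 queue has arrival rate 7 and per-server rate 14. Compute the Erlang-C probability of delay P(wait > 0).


a = lambda/mu = 0.5000
rho = a/c = 0.2500
Erlang-C formula applied:
C(c,a) = 0.1000

0.1000


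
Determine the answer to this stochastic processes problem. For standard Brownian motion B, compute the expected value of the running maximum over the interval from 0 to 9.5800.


E(max B(s)) = sqrt(2t/pi)
= sqrt(2*9.5800/pi)
= sqrt(6.0988)
= 2.4696

2.4696


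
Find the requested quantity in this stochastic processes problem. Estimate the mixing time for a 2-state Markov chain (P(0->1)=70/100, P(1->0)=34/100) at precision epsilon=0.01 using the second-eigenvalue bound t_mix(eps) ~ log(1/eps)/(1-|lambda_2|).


lambda_2 = |1 - p01 - p10| = |1 - 0.7000 - 0.3400| = 0.0400
t_mix ~ log(1/eps)/(1 - |lambda_2|)
= log(100)/(1 - 0.0400) = 4.6052/0.9600
= 4.7971

4.7971
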